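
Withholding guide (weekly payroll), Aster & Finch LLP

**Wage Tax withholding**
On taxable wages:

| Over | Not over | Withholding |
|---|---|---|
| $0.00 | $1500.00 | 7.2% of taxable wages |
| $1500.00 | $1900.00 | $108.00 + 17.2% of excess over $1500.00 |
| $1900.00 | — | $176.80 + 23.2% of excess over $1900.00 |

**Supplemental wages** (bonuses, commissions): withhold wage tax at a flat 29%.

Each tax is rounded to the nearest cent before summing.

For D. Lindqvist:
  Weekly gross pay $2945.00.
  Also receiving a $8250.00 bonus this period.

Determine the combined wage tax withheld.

$2811.74

Wage Tax: taxable = $2945.00
  $176.80 + 23.2% × ($2945.00 − $1900.00) = $176.80 + 23.2% × $1045.00 = $419.24
Supplemental (29% flat on bonus): 29% × $8250.00 = $2392.50
Total wage tax: $419.24 + $2392.50 = $2811.74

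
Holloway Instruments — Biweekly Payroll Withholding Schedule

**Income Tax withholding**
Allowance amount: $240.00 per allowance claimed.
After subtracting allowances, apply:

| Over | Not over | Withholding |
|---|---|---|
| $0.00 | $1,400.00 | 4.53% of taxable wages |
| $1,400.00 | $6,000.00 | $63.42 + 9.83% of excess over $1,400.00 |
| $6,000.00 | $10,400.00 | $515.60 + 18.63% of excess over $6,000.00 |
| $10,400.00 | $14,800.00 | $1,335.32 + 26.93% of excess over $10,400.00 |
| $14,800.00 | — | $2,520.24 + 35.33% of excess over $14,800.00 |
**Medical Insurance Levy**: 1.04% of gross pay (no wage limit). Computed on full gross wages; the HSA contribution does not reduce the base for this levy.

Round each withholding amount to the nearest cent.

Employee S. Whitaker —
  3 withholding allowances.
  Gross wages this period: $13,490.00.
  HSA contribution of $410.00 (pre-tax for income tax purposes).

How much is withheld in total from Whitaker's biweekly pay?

Income Tax: taxable = $13,490.00 − $410.00 − 3×$240.00 = $12,360.00
  $1,335.32 + 26.93% × ($12,360.00 − $10,400.00) = $1,335.32 + 26.93% × $1,960.00 = $1,863.15
Medical Insurance Levy: 1.04% × $13,490.00 = $140.30
Total: $1,863.15 + $140.30 = $2,003.45

$2,003.45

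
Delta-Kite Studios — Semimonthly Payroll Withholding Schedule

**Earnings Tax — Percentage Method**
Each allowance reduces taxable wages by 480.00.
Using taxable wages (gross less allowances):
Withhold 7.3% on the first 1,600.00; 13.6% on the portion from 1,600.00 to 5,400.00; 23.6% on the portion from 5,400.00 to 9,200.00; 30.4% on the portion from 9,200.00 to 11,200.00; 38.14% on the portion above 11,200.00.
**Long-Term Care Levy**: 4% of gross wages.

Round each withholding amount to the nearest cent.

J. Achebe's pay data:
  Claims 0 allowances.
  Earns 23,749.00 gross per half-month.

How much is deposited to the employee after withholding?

15,874.45

Earnings Tax: taxable = 23,749.00
  2,138.40 + 38.14% × (23,749.00 − 11,200.00) = 2,138.40 + 38.14% × 12,549.00 = 6,924.59
Long-Term Care Levy: 4% × 23,749.00 = 949.96
Total withheld: 6,924.59 + 949.96 = 7,874.55
Net pay: 23,749.00 − 7,874.55 = 15,874.45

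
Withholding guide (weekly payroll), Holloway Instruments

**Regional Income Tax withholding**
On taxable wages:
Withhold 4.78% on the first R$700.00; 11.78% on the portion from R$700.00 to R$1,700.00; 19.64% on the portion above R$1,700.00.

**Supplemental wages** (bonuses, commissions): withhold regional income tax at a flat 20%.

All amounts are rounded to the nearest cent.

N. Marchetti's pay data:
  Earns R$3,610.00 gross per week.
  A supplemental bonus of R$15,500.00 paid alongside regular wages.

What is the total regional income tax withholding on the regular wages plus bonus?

R$3,626.38

Regional Income Tax: taxable = R$3,610.00
  R$151.26 + 19.64% × (R$3,610.00 − R$1,700.00) = R$151.26 + 19.64% × R$1,910.00 = R$526.38
Supplemental (20% flat on bonus): 20% × R$15,500.00 = R$3,100.00
Total regional income tax: R$526.38 + R$3,100.00 = R$3,626.38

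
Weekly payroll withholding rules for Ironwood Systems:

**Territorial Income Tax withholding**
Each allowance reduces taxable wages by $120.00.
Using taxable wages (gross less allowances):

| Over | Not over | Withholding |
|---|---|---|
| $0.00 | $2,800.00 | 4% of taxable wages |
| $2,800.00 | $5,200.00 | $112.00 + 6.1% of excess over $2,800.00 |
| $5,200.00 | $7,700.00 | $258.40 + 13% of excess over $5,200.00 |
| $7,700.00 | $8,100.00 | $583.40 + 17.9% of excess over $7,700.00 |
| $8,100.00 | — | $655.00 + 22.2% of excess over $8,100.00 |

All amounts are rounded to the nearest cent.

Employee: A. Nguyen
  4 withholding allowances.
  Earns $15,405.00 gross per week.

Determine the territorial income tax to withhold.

Territorial Income Tax: taxable = $15,405.00 − 4×$120.00 = $14,925.00
  $655.00 + 22.2% × ($14,925.00 − $8,100.00) = $655.00 + 22.2% × $6,825.00 = $2,170.15

$2,170.15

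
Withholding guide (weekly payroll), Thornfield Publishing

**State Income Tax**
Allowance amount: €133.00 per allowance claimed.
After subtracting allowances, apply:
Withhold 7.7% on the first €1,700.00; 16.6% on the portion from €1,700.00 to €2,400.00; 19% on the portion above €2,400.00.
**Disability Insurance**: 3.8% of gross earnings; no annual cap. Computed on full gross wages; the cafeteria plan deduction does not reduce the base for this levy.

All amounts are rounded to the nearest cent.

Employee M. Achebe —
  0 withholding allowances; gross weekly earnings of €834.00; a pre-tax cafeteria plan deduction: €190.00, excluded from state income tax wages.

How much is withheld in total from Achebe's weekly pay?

€81.28

State Income Tax: taxable = €834.00 − €190.00 = €644.00
  7.7% × €644.00 = €49.59
Disability Insurance: 3.8% × €834.00 = €31.69
Total: €49.59 + €31.69 = €81.28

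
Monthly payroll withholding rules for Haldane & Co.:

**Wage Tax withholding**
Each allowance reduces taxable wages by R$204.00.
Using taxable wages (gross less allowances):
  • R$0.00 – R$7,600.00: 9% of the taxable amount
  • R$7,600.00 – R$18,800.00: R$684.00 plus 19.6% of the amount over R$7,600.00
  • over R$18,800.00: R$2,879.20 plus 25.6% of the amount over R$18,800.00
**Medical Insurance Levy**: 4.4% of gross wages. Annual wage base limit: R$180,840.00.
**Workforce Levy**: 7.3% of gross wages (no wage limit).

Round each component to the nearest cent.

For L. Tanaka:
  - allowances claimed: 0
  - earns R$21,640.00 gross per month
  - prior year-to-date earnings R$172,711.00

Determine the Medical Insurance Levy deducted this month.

Medical Insurance Levy: cap R$180,840.00 − YTD R$172,711.00 = R$8,129.00 subject; 4.4% × R$8,129.00 = R$357.68

R$357.68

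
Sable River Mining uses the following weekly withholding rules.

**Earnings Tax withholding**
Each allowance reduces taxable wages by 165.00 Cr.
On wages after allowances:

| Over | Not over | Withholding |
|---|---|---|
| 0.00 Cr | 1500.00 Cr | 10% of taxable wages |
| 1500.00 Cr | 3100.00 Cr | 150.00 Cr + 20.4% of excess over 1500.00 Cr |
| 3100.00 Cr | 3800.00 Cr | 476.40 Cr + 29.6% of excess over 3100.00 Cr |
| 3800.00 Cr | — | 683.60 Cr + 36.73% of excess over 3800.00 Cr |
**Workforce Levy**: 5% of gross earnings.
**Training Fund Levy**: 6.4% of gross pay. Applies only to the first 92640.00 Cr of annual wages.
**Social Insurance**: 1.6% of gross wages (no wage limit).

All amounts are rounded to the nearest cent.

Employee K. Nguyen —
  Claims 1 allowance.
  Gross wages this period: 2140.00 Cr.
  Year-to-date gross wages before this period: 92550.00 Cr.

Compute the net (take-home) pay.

Earnings Tax: taxable = 2140.00 Cr − 1×165.00 Cr = 1975.00 Cr
  150.00 Cr + 20.4% × (1975.00 Cr − 1500.00 Cr) = 150.00 Cr + 20.4% × 475.00 Cr = 246.90 Cr
Workforce Levy: 5% × 2140.00 Cr = 107.00 Cr
Training Fund Levy: cap 92640.00 Cr − YTD 92550.00 Cr = 90.00 Cr subject; 6.4% × 90.00 Cr = 5.76 Cr
Social Insurance: 1.6% × 2140.00 Cr = 34.24 Cr
Total withheld: 246.90 Cr + 107.00 Cr + 5.76 Cr + 34.24 Cr = 393.90 Cr
Net pay: 2140.00 Cr − 393.90 Cr = 1746.10 Cr

1746.10 Cr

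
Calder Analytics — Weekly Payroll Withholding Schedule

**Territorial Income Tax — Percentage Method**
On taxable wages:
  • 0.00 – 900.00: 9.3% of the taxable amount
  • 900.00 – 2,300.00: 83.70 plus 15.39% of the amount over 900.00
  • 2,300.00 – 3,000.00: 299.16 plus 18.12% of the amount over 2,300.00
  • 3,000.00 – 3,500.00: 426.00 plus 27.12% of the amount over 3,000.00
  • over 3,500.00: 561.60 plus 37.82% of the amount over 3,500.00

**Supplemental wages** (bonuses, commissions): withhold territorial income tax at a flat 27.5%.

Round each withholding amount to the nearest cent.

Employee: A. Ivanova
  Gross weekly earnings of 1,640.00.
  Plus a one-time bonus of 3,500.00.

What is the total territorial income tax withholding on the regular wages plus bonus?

1,160.09

Territorial Income Tax: taxable = 1,640.00
  83.70 + 15.39% × (1,640.00 − 900.00) = 83.70 + 15.39% × 740.00 = 197.59
Supplemental (27.5% flat on bonus): 27.5% × 3,500.00 = 962.50
Total territorial income tax: 197.59 + 962.50 = 1,160.09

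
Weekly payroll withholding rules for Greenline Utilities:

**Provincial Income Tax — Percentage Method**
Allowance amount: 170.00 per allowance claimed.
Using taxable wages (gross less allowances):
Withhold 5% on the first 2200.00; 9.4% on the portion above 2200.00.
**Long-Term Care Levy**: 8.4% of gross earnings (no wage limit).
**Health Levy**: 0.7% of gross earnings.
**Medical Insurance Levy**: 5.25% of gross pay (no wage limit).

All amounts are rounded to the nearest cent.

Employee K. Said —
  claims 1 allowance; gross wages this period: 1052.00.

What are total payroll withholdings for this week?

Provincial Income Tax: taxable = 1052.00 − 1×170.00 = 882.00
  5% × 882.00 = 44.10
Long-Term Care Levy: 8.4% × 1052.00 = 88.37
Health Levy: 0.7% × 1052.00 = 7.36
Medical Insurance Levy: 5.25% × 1052.00 = 55.23
Total: 44.10 + 88.37 + 7.36 + 55.23 = 195.06

195.06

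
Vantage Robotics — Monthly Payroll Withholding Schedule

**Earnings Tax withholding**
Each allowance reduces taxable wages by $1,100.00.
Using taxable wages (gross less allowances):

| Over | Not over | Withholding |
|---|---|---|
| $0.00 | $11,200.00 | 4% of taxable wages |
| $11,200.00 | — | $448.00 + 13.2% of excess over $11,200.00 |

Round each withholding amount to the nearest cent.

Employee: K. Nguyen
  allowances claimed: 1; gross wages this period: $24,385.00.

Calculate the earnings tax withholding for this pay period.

Earnings Tax: taxable = $24,385.00 − 1×$1,100.00 = $23,285.00
  $448.00 + 13.2% × ($23,285.00 − $11,200.00) = $448.00 + 13.2% × $12,085.00 = $2,043.22

$2,043.22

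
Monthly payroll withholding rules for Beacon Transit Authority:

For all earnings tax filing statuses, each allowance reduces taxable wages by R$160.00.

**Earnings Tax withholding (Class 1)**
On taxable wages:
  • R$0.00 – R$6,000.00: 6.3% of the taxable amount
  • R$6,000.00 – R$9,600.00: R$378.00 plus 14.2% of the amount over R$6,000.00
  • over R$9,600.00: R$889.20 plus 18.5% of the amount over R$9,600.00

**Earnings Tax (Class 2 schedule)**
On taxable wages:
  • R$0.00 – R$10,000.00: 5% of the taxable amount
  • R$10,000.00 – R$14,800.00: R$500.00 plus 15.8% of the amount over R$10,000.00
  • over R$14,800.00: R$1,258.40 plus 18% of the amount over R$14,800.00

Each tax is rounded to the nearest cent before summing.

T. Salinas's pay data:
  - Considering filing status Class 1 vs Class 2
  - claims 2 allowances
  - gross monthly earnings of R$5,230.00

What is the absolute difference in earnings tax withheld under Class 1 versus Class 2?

Earnings Tax (Class 1): taxable = R$5,230.00 − 2×R$160.00 = R$4,910.00
  6.3% × R$4,910.00 = R$309.33
Earnings Tax (Class 2): taxable = R$5,230.00 − 2×R$160.00 = R$4,910.00
  5% × R$4,910.00 = R$245.50
Difference: |R$309.33 − R$245.50| = R$63.83 (higher under Class 1)

R$63.83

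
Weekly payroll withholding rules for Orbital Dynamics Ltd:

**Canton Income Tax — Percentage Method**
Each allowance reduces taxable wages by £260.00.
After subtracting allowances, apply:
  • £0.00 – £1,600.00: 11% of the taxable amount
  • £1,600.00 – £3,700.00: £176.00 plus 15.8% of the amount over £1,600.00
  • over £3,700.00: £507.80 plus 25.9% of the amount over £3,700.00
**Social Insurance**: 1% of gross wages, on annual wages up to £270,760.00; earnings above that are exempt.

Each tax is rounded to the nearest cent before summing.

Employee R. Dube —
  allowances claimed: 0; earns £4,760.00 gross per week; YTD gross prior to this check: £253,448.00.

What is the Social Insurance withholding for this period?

£47.60

Social Insurance: 1% × £4,760.00 = £47.60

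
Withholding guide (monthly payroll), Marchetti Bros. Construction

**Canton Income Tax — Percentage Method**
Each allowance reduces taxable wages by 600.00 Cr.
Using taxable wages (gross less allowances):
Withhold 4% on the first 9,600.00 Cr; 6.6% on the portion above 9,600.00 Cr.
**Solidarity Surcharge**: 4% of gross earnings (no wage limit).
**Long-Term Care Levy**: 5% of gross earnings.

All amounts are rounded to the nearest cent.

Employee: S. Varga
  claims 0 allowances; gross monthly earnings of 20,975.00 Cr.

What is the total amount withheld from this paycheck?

Canton Income Tax: taxable = 20,975.00 Cr
  384.00 Cr + 6.6% × (20,975.00 Cr − 9,600.00 Cr) = 384.00 Cr + 6.6% × 11,375.00 Cr = 1,134.75 Cr
Solidarity Surcharge: 4% × 20,975.00 Cr = 839.00 Cr
Long-Term Care Levy: 5% × 20,975.00 Cr = 1,048.75 Cr
Total: 1,134.75 Cr + 839.00 Cr + 1,048.75 Cr = 3,022.50 Cr

3,022.50 Cr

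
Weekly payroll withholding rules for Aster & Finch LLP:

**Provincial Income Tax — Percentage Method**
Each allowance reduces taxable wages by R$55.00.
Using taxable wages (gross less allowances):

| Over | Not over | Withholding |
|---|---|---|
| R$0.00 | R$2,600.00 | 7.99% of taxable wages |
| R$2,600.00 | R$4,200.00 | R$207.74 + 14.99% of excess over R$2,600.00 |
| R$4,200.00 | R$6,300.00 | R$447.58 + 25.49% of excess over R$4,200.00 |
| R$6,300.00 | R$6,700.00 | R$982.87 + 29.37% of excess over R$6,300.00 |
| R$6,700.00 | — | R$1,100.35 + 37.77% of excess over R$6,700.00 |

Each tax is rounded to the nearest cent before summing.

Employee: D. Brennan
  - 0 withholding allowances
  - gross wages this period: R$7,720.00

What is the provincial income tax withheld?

Provincial Income Tax: taxable = R$7,720.00
  R$1,100.35 + 37.77% × (R$7,720.00 − R$6,700.00) = R$1,100.35 + 37.77% × R$1,020.00 = R$1,485.60

R$1,485.60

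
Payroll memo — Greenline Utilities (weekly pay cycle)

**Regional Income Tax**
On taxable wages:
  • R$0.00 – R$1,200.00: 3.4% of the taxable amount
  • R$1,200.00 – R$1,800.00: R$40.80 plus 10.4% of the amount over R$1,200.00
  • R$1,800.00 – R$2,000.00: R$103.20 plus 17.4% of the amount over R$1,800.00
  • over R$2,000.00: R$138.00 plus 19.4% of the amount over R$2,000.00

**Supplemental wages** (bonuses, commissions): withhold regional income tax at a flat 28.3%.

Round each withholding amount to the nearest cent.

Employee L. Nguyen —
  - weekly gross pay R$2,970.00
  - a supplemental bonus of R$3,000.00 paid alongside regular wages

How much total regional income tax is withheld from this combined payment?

R$1,175.18

Regional Income Tax: taxable = R$2,970.00
  R$138.00 + 19.4% × (R$2,970.00 − R$2,000.00) = R$138.00 + 19.4% × R$970.00 = R$326.18
Supplemental (28.3% flat on bonus): 28.3% × R$3,000.00 = R$849.00
Total regional income tax: R$326.18 + R$849.00 = R$1,175.18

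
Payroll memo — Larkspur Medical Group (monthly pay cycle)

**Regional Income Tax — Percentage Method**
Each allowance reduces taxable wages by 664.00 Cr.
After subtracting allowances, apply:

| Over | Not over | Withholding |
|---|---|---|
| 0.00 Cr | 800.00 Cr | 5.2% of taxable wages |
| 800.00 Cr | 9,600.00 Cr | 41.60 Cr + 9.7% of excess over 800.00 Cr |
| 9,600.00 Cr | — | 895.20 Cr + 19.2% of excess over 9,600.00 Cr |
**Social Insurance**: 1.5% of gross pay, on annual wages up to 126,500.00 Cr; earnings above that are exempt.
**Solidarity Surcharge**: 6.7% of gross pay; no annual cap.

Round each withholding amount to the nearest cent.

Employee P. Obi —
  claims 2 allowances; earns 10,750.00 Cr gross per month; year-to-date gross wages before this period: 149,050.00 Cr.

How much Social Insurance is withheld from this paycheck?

0.00 Cr

Social Insurance: YTD 149,050.00 Cr ≥ cap 126,500.00 Cr → 0.00 Cr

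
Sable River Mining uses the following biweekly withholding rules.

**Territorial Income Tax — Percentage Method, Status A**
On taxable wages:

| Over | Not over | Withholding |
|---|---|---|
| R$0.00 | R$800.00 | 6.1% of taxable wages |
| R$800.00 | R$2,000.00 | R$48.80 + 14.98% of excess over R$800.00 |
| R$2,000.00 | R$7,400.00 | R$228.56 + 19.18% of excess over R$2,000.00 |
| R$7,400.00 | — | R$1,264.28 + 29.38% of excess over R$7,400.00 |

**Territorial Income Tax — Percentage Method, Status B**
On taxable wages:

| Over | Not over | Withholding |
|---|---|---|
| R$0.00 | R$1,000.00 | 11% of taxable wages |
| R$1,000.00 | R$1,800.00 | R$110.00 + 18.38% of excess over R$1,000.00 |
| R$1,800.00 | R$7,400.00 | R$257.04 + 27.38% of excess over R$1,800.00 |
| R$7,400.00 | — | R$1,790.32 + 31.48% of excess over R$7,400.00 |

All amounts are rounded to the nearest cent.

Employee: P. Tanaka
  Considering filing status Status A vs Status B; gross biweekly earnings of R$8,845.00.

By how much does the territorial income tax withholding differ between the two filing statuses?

Territorial Income Tax (Status A): taxable = R$8,845.00
  R$1,264.28 + 29.38% × (R$8,845.00 − R$7,400.00) = R$1,264.28 + 29.38% × R$1,445.00 = R$1,688.82
Territorial Income Tax (Status B): taxable = R$8,845.00
  R$1,790.32 + 31.48% × (R$8,845.00 − R$7,400.00) = R$1,790.32 + 31.48% × R$1,445.00 = R$2,245.21
Difference: |R$1,688.82 − R$2,245.21| = R$556.39 (higher under Status B)

R$556.39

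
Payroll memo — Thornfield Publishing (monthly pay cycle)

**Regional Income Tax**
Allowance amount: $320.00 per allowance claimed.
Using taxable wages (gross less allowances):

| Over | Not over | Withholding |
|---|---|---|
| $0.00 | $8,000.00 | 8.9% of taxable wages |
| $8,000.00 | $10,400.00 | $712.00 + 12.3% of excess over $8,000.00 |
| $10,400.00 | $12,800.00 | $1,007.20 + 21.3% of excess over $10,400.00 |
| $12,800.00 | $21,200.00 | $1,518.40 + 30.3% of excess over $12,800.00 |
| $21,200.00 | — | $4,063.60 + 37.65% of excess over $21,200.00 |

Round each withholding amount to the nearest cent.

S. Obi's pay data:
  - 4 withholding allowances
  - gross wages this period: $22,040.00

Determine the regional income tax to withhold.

Regional Income Tax: taxable = $22,040.00 − 4×$320.00 = $20,760.00
  $1,518.40 + 30.3% × ($20,760.00 − $12,800.00) = $1,518.40 + 30.3% × $7,960.00 = $3,930.28

$3,930.28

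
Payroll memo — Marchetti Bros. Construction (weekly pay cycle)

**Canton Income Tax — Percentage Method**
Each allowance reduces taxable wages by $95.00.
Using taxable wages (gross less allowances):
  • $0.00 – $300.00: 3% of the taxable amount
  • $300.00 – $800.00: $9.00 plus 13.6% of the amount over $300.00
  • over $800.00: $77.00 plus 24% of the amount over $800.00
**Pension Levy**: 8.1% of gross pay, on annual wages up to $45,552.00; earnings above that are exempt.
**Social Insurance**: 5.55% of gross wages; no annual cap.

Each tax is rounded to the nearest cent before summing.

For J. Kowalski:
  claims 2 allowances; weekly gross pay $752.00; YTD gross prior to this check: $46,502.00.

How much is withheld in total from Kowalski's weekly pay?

$86.37

Canton Income Tax: taxable = $752.00 − 2×$95.00 = $562.00
  $9.00 + 13.6% × ($562.00 − $300.00) = $9.00 + 13.6% × $262.00 = $44.63
Pension Levy: YTD $46,502.00 ≥ cap $45,552.00 → $0.00
Social Insurance: 5.55% × $752.00 = $41.74
Total: $44.63 + $0.00 + $41.74 = $86.37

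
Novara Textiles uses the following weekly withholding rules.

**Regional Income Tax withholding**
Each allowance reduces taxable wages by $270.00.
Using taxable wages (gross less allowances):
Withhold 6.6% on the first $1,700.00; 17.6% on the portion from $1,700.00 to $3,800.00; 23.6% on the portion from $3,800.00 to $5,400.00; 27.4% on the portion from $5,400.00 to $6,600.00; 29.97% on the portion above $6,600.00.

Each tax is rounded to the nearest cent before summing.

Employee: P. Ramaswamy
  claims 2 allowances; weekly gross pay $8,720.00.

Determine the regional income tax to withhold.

Regional Income Tax: taxable = $8,720.00 − 2×$270.00 = $8,180.00
  $1,188.20 + 29.97% × ($8,180.00 − $6,600.00) = $1,188.20 + 29.97% × $1,580.00 = $1,661.73

$1,661.73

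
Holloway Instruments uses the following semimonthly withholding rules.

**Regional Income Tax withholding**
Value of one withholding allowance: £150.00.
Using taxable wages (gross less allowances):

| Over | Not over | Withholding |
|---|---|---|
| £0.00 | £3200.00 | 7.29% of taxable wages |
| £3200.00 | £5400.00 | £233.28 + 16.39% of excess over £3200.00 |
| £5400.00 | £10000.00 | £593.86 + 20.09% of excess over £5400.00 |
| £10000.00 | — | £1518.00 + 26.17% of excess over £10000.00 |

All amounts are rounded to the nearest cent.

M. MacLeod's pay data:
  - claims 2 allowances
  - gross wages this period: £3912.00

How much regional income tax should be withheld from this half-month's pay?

£300.81

Regional Income Tax: taxable = £3912.00 − 2×£150.00 = £3612.00
  £233.28 + 16.39% × (£3612.00 − £3200.00) = £233.28 + 16.39% × £412.00 = £300.81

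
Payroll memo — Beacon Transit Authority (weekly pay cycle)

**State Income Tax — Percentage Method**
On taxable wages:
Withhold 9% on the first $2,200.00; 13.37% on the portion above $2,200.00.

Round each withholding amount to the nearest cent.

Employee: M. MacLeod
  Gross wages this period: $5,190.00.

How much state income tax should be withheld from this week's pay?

$597.76

State Income Tax: taxable = $5,190.00
  $198.00 + 13.37% × ($5,190.00 − $2,200.00) = $198.00 + 13.37% × $2,990.00 = $597.76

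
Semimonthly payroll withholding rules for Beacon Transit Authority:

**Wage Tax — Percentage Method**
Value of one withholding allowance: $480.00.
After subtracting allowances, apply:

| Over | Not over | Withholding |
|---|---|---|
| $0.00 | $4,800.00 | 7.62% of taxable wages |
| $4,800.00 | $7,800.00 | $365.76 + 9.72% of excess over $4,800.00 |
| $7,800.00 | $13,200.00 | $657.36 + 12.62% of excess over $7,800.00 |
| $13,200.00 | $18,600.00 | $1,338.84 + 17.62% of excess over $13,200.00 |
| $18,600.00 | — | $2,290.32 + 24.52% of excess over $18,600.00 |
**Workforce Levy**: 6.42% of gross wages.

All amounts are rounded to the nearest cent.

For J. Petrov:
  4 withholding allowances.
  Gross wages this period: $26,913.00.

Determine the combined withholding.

Wage Tax: taxable = $26,913.00 − 4×$480.00 = $24,993.00
  $2,290.32 + 24.52% × ($24,993.00 − $18,600.00) = $2,290.32 + 24.52% × $6,393.00 = $3,857.88
Workforce Levy: 6.42% × $26,913.00 = $1,727.81
Total: $3,857.88 + $1,727.81 = $5,585.69

$5,585.69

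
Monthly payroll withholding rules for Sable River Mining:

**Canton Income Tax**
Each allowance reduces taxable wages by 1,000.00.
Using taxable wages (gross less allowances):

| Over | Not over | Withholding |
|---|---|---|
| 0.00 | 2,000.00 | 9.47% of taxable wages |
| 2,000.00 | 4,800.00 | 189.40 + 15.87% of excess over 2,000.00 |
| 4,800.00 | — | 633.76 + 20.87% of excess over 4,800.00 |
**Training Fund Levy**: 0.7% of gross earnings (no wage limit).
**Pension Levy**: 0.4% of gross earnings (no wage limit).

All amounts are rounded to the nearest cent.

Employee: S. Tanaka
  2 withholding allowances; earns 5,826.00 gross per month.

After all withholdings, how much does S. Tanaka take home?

Canton Income Tax: taxable = 5,826.00 − 2×1,000.00 = 3,826.00
  189.40 + 15.87% × (3,826.00 − 2,000.00) = 189.40 + 15.87% × 1,826.00 = 479.19
Training Fund Levy: 0.7% × 5,826.00 = 40.78
Pension Levy: 0.4% × 5,826.00 = 23.30
Total withheld: 479.19 + 40.78 + 23.30 = 543.27
Net pay: 5,826.00 − 543.27 = 5,282.73

5,282.73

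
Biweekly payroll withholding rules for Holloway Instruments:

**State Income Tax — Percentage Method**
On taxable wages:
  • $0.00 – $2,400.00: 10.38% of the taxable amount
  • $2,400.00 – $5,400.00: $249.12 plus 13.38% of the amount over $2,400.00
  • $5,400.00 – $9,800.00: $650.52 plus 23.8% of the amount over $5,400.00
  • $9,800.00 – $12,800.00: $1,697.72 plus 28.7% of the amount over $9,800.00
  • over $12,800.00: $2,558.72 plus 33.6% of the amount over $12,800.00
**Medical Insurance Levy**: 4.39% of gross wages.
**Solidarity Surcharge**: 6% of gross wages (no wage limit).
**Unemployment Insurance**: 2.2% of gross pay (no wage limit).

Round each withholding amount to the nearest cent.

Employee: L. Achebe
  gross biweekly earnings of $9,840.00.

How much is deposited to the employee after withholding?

State Income Tax: taxable = $9,840.00
  $1,697.72 + 28.7% × ($9,840.00 − $9,800.00) = $1,697.72 + 28.7% × $40.00 = $1,709.20
Medical Insurance Levy: 4.39% × $9,840.00 = $431.98
Solidarity Surcharge: 6% × $9,840.00 = $590.40
Unemployment Insurance: 2.2% × $9,840.00 = $216.48
Total withheld: $1,709.20 + $431.98 + $590.40 + $216.48 = $2,948.06
Net pay: $9,840.00 − $2,948.06 = $6,891.94

$6,891.94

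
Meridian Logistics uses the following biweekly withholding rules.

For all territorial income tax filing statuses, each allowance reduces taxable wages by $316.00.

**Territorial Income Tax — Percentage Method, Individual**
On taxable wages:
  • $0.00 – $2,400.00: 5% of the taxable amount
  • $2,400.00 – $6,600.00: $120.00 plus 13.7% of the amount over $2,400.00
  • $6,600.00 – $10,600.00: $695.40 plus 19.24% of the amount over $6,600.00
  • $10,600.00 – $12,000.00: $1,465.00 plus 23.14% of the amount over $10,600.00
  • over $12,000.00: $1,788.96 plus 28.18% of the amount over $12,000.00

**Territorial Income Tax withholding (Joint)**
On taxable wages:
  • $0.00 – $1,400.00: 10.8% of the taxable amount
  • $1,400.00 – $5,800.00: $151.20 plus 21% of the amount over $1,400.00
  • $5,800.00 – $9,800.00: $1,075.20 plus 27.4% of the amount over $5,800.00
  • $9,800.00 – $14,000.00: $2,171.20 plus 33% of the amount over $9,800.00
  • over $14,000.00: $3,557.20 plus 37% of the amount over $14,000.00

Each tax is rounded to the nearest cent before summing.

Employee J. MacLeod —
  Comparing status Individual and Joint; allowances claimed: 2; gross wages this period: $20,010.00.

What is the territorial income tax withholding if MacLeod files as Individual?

$3,868.08

Territorial Income Tax (Individual): taxable = $20,010.00 − 2×$316.00 = $19,378.00
  $1,788.96 + 28.18% × ($19,378.00 − $12,000.00) = $1,788.96 + 28.18% × $7,378.00 = $3,868.08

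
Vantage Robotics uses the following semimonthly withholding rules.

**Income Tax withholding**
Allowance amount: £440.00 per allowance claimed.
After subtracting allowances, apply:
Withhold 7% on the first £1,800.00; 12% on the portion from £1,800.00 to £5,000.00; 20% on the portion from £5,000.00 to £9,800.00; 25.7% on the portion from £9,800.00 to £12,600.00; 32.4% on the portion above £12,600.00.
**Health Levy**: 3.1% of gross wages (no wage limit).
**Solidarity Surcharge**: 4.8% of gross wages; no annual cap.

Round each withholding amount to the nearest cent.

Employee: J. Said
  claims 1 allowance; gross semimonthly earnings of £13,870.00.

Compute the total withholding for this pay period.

£3,554.25

Income Tax: taxable = £13,870.00 − 1×£440.00 = £13,430.00
  £2,189.60 + 32.4% × (£13,430.00 − £12,600.00) = £2,189.60 + 32.4% × £830.00 = £2,458.52
Health Levy: 3.1% × £13,870.00 = £429.97
Solidarity Surcharge: 4.8% × £13,870.00 = £665.76
Total: £2,458.52 + £429.97 + £665.76 = £3,554.25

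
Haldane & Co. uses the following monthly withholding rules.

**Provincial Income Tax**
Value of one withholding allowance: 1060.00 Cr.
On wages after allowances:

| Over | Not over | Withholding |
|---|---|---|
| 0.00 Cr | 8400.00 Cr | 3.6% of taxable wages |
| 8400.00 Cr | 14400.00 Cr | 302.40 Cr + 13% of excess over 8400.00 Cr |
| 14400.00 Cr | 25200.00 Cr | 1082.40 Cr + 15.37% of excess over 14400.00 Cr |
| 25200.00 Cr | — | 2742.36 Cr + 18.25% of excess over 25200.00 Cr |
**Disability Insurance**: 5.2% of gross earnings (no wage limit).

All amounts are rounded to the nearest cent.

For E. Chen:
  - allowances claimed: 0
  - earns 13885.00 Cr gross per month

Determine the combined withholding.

1737.47 Cr

Provincial Income Tax: taxable = 13885.00 Cr
  302.40 Cr + 13% × (13885.00 Cr − 8400.00 Cr) = 302.40 Cr + 13% × 5485.00 Cr = 1015.45 Cr
Disability Insurance: 5.2% × 13885.00 Cr = 722.02 Cr
Total: 1015.45 Cr + 722.02 Cr = 1737.47 Cr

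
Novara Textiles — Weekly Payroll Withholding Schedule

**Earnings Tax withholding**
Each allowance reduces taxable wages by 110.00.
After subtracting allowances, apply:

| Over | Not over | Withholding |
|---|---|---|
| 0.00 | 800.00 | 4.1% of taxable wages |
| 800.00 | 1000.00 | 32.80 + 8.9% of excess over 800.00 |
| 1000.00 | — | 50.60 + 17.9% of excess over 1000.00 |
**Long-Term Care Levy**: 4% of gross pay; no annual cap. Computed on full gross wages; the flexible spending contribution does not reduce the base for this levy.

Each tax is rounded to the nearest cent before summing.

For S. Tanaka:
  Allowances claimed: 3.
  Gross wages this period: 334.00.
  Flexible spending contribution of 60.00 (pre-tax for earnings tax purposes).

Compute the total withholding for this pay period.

13.36

Earnings Tax: taxable = 334.00 − 60.00 − 3×110.00 = -56.00
  Taxable ≤ 0 → 0.00
Long-Term Care Levy: 4% × 334.00 = 13.36
Total: 0.00 + 13.36 = 13.36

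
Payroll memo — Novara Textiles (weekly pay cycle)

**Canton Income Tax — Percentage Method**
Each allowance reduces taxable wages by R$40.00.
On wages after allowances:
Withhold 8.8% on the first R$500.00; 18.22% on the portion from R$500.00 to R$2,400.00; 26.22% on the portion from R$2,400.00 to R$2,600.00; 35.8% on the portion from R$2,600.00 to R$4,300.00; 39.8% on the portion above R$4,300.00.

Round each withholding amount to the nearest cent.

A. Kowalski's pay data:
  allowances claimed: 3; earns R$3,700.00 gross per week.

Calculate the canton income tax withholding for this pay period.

Canton Income Tax: taxable = R$3,700.00 − 3×R$40.00 = R$3,580.00
  R$442.62 + 35.8% × (R$3,580.00 − R$2,600.00) = R$442.62 + 35.8% × R$980.00 = R$793.46

R$793.46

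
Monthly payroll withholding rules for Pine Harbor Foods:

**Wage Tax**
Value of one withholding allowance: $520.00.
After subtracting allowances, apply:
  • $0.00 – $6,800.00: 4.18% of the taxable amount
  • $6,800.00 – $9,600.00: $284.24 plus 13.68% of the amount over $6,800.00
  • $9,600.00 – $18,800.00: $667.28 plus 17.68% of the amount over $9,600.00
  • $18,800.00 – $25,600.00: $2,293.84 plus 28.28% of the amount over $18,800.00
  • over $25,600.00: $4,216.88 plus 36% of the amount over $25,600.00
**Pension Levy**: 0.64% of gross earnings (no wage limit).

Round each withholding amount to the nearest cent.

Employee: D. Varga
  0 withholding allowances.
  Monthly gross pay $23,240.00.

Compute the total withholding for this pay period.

$3,698.21

Wage Tax: taxable = $23,240.00
  $2,293.84 + 28.28% × ($23,240.00 − $18,800.00) = $2,293.84 + 28.28% × $4,440.00 = $3,549.47
Pension Levy: 0.64% × $23,240.00 = $148.74
Total: $3,549.47 + $148.74 = $3,698.21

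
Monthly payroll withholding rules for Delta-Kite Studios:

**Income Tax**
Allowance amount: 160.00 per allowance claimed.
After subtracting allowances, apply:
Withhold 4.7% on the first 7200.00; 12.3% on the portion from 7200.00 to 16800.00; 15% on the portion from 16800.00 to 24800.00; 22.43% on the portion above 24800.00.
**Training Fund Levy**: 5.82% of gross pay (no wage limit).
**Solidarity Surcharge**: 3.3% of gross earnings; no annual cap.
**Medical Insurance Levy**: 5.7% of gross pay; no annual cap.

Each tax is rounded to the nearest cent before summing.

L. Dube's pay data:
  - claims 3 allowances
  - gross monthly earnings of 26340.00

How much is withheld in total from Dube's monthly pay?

6860.55

Income Tax: taxable = 26340.00 − 3×160.00 = 25860.00
  2719.20 + 22.43% × (25860.00 − 24800.00) = 2719.20 + 22.43% × 1060.00 = 2956.96
Training Fund Levy: 5.82% × 26340.00 = 1532.99
Solidarity Surcharge: 3.3% × 26340.00 = 869.22
Medical Insurance Levy: 5.7% × 26340.00 = 1501.38
Total: 2956.96 + 1532.99 + 869.22 + 1501.38 = 6860.55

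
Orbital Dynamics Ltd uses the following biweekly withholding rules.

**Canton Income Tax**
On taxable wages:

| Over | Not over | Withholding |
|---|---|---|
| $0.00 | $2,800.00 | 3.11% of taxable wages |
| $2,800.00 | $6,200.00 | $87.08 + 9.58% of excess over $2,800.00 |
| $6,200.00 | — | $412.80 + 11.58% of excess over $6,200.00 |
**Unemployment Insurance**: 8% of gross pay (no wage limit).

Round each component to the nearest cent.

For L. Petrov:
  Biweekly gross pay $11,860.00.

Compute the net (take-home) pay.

Canton Income Tax: taxable = $11,860.00
  $412.80 + 11.58% × ($11,860.00 − $6,200.00) = $412.80 + 11.58% × $5,660.00 = $1,068.23
Unemployment Insurance: 8% × $11,860.00 = $948.80
Total withheld: $1,068.23 + $948.80 = $2,017.03
Net pay: $11,860.00 − $2,017.03 = $9,842.97

$9,842.97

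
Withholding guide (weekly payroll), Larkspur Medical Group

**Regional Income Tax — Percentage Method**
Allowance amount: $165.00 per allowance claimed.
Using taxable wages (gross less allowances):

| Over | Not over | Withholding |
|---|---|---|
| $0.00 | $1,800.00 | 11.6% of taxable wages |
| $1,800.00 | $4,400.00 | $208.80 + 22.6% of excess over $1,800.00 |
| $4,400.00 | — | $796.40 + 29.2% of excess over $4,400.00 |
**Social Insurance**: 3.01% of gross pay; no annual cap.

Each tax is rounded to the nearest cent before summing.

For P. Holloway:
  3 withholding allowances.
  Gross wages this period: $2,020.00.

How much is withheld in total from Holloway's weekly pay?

Regional Income Tax: taxable = $2,020.00 − 3×$165.00 = $1,525.00
  11.6% × $1,525.00 = $176.90
Social Insurance: 3.01% × $2,020.00 = $60.80
Total: $176.90 + $60.80 = $237.70

$237.70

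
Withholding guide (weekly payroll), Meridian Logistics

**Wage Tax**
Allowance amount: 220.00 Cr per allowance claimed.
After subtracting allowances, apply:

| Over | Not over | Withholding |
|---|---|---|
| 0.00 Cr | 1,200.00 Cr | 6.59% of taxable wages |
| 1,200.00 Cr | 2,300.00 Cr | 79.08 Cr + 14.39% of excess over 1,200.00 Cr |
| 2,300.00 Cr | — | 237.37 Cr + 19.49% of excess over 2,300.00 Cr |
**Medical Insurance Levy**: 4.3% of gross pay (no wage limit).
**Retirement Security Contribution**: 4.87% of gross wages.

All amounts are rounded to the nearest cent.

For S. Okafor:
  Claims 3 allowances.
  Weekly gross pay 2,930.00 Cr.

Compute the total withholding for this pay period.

501.73 Cr

Wage Tax: taxable = 2,930.00 Cr − 3×220.00 Cr = 2,270.00 Cr
  79.08 Cr + 14.39% × (2,270.00 Cr − 1,200.00 Cr) = 79.08 Cr + 14.39% × 1,070.00 Cr = 233.05 Cr
Medical Insurance Levy: 4.3% × 2,930.00 Cr = 125.99 Cr
Retirement Security Contribution: 4.87% × 2,930.00 Cr = 142.69 Cr
Total: 233.05 Cr + 125.99 Cr + 142.69 Cr = 501.73 Cr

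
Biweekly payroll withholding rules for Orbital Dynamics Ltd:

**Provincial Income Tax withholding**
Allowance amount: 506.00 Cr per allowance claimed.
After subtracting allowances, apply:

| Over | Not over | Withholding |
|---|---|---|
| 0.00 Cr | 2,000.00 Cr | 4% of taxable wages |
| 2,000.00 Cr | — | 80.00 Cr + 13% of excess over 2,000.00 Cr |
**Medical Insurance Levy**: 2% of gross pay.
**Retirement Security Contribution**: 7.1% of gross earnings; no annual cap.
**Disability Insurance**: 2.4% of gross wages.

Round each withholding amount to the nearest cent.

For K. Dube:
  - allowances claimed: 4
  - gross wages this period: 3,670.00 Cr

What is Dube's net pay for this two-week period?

Provincial Income Tax: taxable = 3,670.00 Cr − 4×506.00 Cr = 1,646.00 Cr
  4% × 1,646.00 Cr = 65.84 Cr
Medical Insurance Levy: 2% × 3,670.00 Cr = 73.40 Cr
Retirement Security Contribution: 7.1% × 3,670.00 Cr = 260.57 Cr
Disability Insurance: 2.4% × 3,670.00 Cr = 88.08 Cr
Total withheld: 65.84 Cr + 73.40 Cr + 260.57 Cr + 88.08 Cr = 487.89 Cr
Net pay: 3,670.00 Cr − 487.89 Cr = 3,182.11 Cr

3,182.11 Cr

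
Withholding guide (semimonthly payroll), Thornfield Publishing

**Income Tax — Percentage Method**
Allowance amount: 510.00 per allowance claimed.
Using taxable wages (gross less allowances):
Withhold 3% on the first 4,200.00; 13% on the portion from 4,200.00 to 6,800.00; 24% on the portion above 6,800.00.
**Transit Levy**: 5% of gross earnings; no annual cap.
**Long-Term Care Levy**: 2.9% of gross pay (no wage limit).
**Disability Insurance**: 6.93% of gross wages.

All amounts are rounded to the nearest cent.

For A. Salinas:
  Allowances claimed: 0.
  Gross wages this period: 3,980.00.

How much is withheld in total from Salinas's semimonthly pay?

709.63

Income Tax: taxable = 3,980.00
  3% × 3,980.00 = 119.40
Transit Levy: 5% × 3,980.00 = 199.00
Long-Term Care Levy: 2.9% × 3,980.00 = 115.42
Disability Insurance: 6.93% × 3,980.00 = 275.81
Total: 119.40 + 199.00 + 115.42 + 275.81 = 709.63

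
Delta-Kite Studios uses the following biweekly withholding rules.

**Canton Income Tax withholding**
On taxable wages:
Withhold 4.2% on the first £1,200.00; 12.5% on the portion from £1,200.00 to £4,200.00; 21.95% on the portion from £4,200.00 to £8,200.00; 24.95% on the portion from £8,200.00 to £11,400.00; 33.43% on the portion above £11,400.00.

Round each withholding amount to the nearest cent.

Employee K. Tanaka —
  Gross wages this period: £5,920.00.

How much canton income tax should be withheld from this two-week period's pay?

Canton Income Tax: taxable = £5,920.00
  £425.40 + 21.95% × (£5,920.00 − £4,200.00) = £425.40 + 21.95% × £1,720.00 = £802.94

£802.94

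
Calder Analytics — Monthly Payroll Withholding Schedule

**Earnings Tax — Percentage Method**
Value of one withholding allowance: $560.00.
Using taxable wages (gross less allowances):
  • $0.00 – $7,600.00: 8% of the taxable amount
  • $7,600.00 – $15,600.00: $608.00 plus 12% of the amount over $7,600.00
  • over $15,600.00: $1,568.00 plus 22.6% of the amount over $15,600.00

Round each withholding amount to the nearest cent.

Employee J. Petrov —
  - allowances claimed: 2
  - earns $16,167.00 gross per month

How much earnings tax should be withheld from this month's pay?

$1,501.64

Earnings Tax: taxable = $16,167.00 − 2×$560.00 = $15,047.00
  $608.00 + 12% × ($15,047.00 − $7,600.00) = $608.00 + 12% × $7,447.00 = $1,501.64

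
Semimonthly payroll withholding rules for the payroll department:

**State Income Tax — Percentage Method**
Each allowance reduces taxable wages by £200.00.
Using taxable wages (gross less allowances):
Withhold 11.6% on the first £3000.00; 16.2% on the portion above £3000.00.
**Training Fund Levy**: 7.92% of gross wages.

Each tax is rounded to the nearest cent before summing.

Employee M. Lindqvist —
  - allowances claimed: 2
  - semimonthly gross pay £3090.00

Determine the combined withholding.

State Income Tax: taxable = £3090.00 − 2×£200.00 = £2690.00
  11.6% × £2690.00 = £312.04
Training Fund Levy: 7.92% × £3090.00 = £244.73
Total: £312.04 + £244.73 = £556.77

£556.77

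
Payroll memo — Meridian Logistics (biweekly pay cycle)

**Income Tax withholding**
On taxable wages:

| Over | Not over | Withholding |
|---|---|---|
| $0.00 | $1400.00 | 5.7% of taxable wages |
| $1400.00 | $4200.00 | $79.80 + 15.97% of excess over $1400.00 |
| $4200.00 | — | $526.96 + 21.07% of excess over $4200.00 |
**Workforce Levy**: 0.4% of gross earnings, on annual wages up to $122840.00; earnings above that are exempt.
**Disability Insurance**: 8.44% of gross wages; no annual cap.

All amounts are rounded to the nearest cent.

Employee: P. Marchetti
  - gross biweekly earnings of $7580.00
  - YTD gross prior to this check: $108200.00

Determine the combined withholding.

Income Tax: taxable = $7580.00
  $526.96 + 21.07% × ($7580.00 − $4200.00) = $526.96 + 21.07% × $3380.00 = $1239.13
Workforce Levy: 0.4% × $7580.00 = $30.32
Disability Insurance: 8.44% × $7580.00 = $639.75
Total: $1239.13 + $30.32 + $639.75 = $1909.20

$1909.20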